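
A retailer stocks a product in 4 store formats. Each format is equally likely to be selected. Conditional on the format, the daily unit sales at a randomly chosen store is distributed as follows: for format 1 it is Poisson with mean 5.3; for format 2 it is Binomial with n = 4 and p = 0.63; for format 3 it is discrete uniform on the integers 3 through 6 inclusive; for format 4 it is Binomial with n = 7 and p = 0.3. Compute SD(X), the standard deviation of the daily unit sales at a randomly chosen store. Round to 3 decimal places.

2.004

Per component, 1: μ=5.3, E[X²]=33.39; 2: μ=2.52, E[X²]=7.2828; 3: μ=4.5, E[X²]=21.5; 4: μ=2.1, E[X²]=5.88.
E[X] = 0.25·5.3 + 0.25·2.52 + 0.25·4.5 + 0.25·2.1 = 3.605.
E[X²] = 0.25·33.39 + 0.25·7.2828 + 0.25·21.5 + 0.25·5.88 = 17.0132.
Var(X) = E[X²] − (E[X])² = 17.0132 − 12.996 = 4.01718.
SD(X) = √4.01718 = 2.00429.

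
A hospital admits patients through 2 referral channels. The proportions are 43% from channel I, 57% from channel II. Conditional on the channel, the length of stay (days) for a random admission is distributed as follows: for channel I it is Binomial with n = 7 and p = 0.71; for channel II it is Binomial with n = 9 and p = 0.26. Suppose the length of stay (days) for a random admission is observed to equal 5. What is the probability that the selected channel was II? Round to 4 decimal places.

0.1574

Likelihoods P(X=5 | ·): I: 0.318645; II: 0.0448915.
Posterior ∝ prior × likelihood. Numerator for II: 0.57·0.0448915 = 0.0255882.
Normalizing constant: 0.43·0.318645 + 0.57·0.0448915 = 0.162605.
P(II | observation) = 0.0255882 / 0.162605 = 0.157363.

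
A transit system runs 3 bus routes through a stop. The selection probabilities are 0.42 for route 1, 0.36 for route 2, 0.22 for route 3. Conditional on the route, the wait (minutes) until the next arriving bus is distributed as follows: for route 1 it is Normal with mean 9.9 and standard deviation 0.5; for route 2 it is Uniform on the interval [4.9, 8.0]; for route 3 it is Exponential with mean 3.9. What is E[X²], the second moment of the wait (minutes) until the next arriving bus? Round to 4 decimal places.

For each component E[X²] = Var + (mean)², giving 1: 98.26; 2: 42.4033; 3: 30.42.
Overall E[X²] = 0.42·98.26 + 0.36·42.4033 + 0.22·30.42 = 63.2268.

63.2268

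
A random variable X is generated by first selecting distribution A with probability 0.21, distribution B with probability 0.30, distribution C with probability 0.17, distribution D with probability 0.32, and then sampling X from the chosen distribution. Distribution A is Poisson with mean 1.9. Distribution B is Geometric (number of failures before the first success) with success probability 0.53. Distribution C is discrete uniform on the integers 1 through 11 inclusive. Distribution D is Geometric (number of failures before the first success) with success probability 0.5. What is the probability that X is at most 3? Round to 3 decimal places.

0.815

Conditional on each component, P(X ≤ 3): A: 0.874702; B: 0.951203; C: 0.272727; D: 0.9375.
By total probability, P(X ≤ 3) = 0.21·0.874702 + 0.3·0.951203 + 0.17·0.272727 + 0.32·0.9375 = 0.815412.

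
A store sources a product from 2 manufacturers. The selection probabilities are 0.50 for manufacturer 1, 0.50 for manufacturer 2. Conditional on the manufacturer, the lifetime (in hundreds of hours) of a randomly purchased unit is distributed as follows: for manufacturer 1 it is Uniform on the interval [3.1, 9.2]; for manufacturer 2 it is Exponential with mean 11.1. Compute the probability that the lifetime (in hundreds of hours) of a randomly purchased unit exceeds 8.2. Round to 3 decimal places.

Conditional on each manufacturer, P(X > 8.2): 1: 0.163934; 2: 0.477716.
By total probability, P(X > 8.2) = 0.5·0.163934 + 0.5·0.477716 = 0.320825.

0.321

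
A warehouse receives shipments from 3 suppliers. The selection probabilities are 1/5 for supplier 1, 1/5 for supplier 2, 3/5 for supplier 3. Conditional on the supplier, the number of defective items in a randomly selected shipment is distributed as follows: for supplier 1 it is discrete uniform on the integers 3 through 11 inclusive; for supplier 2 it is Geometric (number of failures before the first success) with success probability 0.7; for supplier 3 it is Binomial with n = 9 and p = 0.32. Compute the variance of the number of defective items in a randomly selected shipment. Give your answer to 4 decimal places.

7.1162

Per component, 1: μ=7, E[X²]=55.6667; 2: μ=0.428571, E[X²]=0.795918; 3: μ=2.88, E[X²]=10.2528.
E[X] = 0.2·7 + 0.2·0.428571 + 0.6·2.88 = 3.21371.
E[X²] = 0.2·55.6667 + 0.2·0.795918 + 0.6·10.2528 = 17.4442.
Var(X) = E[X²] − (E[X])² = 17.4442 − 10.328 = 7.11624.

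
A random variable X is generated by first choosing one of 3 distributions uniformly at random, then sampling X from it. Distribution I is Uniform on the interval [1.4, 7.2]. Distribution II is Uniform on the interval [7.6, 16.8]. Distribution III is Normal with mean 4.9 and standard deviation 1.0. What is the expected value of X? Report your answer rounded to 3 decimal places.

7.133

Component means — I: 4.3; II: 12.2; III: 4.9.
E[X] = 0.333333·4.3 + 0.333333·12.2 + 0.333333·4.9 = 7.13333.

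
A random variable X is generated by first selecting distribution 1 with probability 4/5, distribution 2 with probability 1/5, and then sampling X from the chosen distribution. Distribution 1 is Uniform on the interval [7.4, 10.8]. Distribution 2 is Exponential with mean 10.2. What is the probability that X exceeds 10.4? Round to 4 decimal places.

Conditional on each component, P(X > 10.4): 1: 0.117647; 2: 0.360736.
By total probability, P(X > 10.4) = 0.8·0.117647 + 0.2·0.360736 = 0.166265.

0.1663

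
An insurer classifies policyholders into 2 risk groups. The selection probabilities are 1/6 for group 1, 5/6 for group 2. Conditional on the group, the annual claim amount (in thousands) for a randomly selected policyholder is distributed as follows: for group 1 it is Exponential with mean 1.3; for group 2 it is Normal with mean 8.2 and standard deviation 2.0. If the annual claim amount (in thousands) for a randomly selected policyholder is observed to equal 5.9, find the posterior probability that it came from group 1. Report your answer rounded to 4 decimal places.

Likelihoods f(5.9 | ·): 1: 0.00822295; 2: 0.102968.
Posterior ∝ prior × likelihood. Numerator for 1: 0.166667·0.00822295 = 0.00137049.
Normalizing constant: 0.166667·0.00822295 + 0.833333·0.102968 = 0.0871773.
P(1 | observation) = 0.00137049 / 0.0871773 = 0.0157208.

0.0157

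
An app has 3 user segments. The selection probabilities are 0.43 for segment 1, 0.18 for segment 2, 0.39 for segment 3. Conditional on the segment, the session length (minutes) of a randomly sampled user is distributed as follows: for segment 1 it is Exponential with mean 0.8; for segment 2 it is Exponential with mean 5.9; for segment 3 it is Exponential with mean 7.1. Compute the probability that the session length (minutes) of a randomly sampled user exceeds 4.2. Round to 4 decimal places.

0.3064

Conditional on each segment, P(X > 4.2): 1: 0.00524752; 2: 0.490728; 3: 0.553469.
By total probability, P(X > 4.2) = 0.43·0.00524752 + 0.18·0.490728 + 0.39·0.553469 = 0.306441.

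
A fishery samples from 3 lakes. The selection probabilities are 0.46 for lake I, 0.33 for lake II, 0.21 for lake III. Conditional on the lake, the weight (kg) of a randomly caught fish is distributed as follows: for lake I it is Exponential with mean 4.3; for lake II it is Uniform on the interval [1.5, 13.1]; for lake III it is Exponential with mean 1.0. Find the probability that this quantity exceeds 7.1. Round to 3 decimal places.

Conditional on each lake, P(X > 7.1): I: 0.191827; II: 0.517241; III: 0.000825105.
By total probability, P(X > 7.1) = 0.46·0.191827 + 0.33·0.517241 + 0.21·0.000825105 = 0.259103.

0.259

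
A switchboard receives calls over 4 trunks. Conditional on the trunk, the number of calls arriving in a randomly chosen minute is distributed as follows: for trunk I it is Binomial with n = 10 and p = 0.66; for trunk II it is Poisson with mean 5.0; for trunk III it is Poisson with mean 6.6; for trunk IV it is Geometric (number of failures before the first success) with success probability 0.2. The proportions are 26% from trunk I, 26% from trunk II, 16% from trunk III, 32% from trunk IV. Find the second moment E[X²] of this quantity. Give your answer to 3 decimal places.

For each component E[X²] = Var + (mean)², giving I: 45.804; II: 30; III: 50.16; IV: 36.
Overall E[X²] = 0.26·45.804 + 0.26·30 + 0.16·50.16 + 0.32·36 = 39.2546.

39.255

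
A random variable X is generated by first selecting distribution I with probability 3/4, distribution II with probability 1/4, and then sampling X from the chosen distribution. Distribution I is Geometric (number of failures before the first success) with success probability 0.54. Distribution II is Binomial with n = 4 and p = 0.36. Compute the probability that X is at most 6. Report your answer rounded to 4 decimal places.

Conditional on each component, P(X ≤ 6): I: 0.995642; II: 1.
By total probability, P(X ≤ 6) = 0.75·0.995642 + 0.25·1 = 0.996731.

0.9967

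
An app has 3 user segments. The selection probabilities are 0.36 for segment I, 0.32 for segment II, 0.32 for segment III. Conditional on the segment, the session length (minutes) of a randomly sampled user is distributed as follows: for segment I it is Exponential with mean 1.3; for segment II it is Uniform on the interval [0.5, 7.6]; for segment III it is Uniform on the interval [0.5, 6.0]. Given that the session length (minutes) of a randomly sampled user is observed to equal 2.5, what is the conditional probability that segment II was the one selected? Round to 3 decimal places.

Likelihoods f(2.5 | ·): I: 0.112428; II: 0.140845; III: 0.181818.
Posterior ∝ prior × likelihood. Numerator for II: 0.32·0.140845 = 0.0450704.
Normalizing constant: 0.36·0.112428 + 0.32·0.140845 + 0.32·0.181818 = 0.143726.
P(II | observation) = 0.0450704 / 0.143726 = 0.313585.

0.314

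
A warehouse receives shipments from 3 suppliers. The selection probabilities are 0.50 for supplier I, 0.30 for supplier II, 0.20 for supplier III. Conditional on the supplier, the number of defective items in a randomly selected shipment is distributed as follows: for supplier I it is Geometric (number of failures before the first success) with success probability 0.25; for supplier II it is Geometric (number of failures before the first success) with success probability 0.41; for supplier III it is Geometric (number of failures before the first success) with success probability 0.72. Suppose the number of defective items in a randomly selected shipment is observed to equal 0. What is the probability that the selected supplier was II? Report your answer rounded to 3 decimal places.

Likelihoods P(X=0 | ·): I: 0.25; II: 0.41; III: 0.72.
Posterior ∝ prior × likelihood. Numerator for II: 0.3·0.41 = 0.123.
Normalizing constant: 0.5·0.25 + 0.3·0.41 + 0.2·0.72 = 0.392.
P(II | observation) = 0.123 / 0.392 = 0.313776.

0.314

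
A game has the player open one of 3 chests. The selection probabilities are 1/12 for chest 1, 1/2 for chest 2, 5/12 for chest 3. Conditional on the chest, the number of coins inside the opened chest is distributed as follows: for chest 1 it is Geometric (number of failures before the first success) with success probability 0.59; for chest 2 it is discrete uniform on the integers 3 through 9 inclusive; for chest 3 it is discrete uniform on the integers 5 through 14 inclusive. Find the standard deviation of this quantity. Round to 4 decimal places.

Per component, 1: μ=0.694915, E[X²]=1.66073; 2: μ=6, E[X²]=40; 3: μ=9.5, E[X²]=98.5.
E[X] = 0.0833333·0.694915 + 0.5·6 + 0.416667·9.5 = 7.01624.
E[X²] = 0.0833333·1.66073 + 0.5·40 + 0.416667·98.5 = 61.1801.
Var(X) = E[X²] − (E[X])² = 61.1801 − 49.2277 = 11.9524.
SD(X) = √11.9524 = 3.45722.

3.4572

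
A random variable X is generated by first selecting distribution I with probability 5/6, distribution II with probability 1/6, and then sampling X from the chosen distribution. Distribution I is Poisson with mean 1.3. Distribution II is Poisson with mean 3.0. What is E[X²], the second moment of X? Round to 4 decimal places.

For each component E[X²] = Var + (mean)², giving I: 2.99; II: 12.
Overall E[X²] = 0.833333·2.99 + 0.166667·12 = 4.49167.

4.4917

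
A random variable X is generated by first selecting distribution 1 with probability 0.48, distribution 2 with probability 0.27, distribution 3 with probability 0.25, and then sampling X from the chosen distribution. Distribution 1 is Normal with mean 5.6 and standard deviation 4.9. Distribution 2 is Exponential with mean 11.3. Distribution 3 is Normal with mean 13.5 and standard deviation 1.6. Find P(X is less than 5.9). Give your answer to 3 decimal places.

Conditional on each component, P(X < 5.9): 1: 0.52441; 2: 0.406741; 3: 1.01708e-06.
By total probability, P(X < 5.9) = 0.48·0.52441 + 0.27·0.406741 + 0.25·1.01708e-06 = 0.361537.

0.362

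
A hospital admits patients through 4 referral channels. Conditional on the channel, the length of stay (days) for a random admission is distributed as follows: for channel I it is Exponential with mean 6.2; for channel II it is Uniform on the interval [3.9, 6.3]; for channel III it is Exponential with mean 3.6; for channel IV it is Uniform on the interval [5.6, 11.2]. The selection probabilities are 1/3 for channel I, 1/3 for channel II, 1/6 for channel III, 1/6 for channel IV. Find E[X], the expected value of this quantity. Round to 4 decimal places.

Component means — I: 6.2; II: 5.1; III: 3.6; IV: 8.4.
E[X] = 0.333333·6.2 + 0.333333·5.1 + 0.166667·3.6 + 0.166667·8.4 = 5.76667.

5.7667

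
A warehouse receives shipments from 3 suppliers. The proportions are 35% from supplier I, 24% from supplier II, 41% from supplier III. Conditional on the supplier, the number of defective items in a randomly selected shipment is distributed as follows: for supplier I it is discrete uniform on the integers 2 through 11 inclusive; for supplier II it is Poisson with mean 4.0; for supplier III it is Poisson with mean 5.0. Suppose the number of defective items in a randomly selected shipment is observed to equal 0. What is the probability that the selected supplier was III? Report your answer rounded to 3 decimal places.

Likelihoods P(X=0 | ·): I: 0; II: 0.0183156; III: 0.00673795.
Posterior ∝ prior × likelihood. Numerator for III: 0.41·0.00673795 = 0.00276256.
Normalizing constant: 0.35·0 + 0.24·0.0183156 + 0.41·0.00673795 = 0.00715831.
P(III | observation) = 0.00276256 / 0.00715831 = 0.385923.

0.386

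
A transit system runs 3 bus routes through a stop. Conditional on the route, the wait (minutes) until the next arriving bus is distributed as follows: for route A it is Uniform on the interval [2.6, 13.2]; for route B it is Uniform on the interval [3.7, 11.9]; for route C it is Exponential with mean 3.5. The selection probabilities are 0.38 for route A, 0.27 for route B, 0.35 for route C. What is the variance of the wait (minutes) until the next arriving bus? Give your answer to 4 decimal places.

13.6817

Per component, A: μ=7.9, E[X²]=71.7733; B: μ=7.8, E[X²]=66.4433; C: μ=3.5, E[X²]=24.5.
E[X] = 0.38·7.9 + 0.27·7.8 + 0.35·3.5 = 6.333.
E[X²] = 0.38·71.7733 + 0.27·66.4433 + 0.35·24.5 = 53.7886.
Var(X) = E[X²] − (E[X])² = 53.7886 − 40.1069 = 13.6817.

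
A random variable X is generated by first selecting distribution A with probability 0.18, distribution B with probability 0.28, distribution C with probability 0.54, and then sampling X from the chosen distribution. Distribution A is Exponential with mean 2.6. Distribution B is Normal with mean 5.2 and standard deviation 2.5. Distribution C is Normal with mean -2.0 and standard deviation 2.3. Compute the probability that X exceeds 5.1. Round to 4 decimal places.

0.1703

Conditional on each component, P(X > 5.1): A: 0.140642; B: 0.515953; C: 0.00101109.
By total probability, P(X > 5.1) = 0.18·0.140642 + 0.28·0.515953 + 0.54·0.00101109 = 0.170328.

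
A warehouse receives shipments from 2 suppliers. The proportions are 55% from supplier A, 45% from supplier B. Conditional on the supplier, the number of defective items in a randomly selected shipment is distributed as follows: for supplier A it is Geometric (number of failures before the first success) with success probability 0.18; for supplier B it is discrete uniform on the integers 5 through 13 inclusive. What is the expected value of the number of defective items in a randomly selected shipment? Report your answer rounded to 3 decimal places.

Component means — A: 4.55556; B: 9.
E[X] = 0.55·4.55556 + 0.45·9 = 6.55556.

6.556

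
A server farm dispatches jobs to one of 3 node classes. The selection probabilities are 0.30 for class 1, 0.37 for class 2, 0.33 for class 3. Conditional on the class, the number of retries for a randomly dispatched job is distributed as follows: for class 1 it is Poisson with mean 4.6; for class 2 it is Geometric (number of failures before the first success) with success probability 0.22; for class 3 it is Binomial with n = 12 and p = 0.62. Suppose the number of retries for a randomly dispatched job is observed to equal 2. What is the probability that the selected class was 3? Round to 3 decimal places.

0.006

Likelihoods P(X=2 | ·): 1: 0.106348; 2: 0.133848; 3: 0.00159281.
Posterior ∝ prior × likelihood. Numerator for 3: 0.33·0.00159281 = 0.000525626.
Normalizing constant: 0.3·0.106348 + 0.37·0.133848 + 0.33·0.00159281 = 0.0819539.
P(3 | observation) = 0.000525626 / 0.0819539 = 0.00641368.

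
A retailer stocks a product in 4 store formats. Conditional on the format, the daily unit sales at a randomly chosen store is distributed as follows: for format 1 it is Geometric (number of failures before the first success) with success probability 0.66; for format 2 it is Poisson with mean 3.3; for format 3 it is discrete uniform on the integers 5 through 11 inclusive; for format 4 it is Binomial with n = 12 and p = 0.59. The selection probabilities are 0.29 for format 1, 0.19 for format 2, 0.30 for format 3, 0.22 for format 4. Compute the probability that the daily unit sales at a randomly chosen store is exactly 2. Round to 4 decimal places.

Conditional on each format, P(X = 2): 1: 0.076296; 2: 0.200829; 3: 0; 4: 0.0030838.
By total probability, P(X = 2) = 0.29·0.076296 + 0.19·0.200829 + 0.3·0 + 0.22·0.0030838 = 0.0609618.

0.0610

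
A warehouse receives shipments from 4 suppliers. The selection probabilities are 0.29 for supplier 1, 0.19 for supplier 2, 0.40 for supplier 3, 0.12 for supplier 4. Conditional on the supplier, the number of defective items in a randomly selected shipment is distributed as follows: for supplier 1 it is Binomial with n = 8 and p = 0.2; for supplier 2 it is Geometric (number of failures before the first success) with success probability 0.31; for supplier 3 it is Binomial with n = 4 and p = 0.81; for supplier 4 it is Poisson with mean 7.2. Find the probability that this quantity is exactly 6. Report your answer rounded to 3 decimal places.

0.024

Conditional on each supplier, P(X = 6): 1: 0.00114688; 2: 0.0334546; 3: 0; 4: 0.144458.
By total probability, P(X = 6) = 0.29·0.00114688 + 0.19·0.0334546 + 0.4·0 + 0.12·0.144458 = 0.024024.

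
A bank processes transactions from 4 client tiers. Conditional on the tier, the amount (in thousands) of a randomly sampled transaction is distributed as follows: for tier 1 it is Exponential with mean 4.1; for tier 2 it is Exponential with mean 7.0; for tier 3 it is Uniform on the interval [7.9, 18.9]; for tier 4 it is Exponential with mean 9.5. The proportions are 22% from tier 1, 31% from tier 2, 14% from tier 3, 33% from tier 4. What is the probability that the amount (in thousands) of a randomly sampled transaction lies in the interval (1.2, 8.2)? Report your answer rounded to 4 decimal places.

Conditional on each tier, P(1.2 < X < 8.2): 1: 0.610923; 2: 0.532537; 3: 0.0272727; 4: 0.459509.
By total probability, P(1.2 < X < 8.2) = 0.22·0.610923 + 0.31·0.532537 + 0.14·0.0272727 + 0.33·0.459509 = 0.454946.

0.4549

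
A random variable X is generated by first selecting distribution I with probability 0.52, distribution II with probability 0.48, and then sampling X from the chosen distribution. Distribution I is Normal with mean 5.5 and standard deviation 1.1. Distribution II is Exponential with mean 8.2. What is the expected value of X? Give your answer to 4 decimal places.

6.7960

Component means — I: 5.5; II: 8.2.
E[X] = 0.52·5.5 + 0.48·8.2 = 6.796.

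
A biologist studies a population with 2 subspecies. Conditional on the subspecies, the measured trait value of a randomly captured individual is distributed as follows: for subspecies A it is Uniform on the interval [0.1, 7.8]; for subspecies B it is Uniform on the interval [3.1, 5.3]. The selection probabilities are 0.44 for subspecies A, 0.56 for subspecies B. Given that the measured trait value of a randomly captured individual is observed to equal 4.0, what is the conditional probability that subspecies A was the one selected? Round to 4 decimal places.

Likelihoods f(4.0 | ·): A: 0.12987; B: 0.454545.
Posterior ∝ prior × likelihood. Numerator for A: 0.44·0.12987 = 0.0571429.
Normalizing constant: 0.44·0.12987 + 0.56·0.454545 = 0.311688.
P(A | observation) = 0.0571429 / 0.311688 = 0.183333.

0.1833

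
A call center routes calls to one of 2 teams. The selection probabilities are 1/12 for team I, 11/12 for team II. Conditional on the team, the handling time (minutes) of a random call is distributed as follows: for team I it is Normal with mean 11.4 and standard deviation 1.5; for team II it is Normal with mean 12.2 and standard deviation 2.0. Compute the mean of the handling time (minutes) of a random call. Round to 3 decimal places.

Component means — I: 11.4; II: 12.2.
E[X] = 0.0833333·11.4 + 0.916667·12.2 = 12.1333.

12.133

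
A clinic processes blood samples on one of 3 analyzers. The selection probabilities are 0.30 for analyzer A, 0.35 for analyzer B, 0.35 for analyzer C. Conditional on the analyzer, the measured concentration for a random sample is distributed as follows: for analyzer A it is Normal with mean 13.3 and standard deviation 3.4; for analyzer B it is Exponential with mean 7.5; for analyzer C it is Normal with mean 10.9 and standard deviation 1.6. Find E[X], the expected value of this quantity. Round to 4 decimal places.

Component means — A: 13.3; B: 7.5; C: 10.9.
E[X] = 0.3·13.3 + 0.35·7.5 + 0.35·10.9 = 10.43.

10.4300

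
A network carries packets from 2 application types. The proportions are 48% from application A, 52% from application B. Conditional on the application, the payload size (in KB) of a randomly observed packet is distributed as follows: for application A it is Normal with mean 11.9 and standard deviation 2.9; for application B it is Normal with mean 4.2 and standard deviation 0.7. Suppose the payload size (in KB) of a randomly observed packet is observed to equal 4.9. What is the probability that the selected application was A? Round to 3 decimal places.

Likelihoods f(4.9 | ·): A: 0.00747009; B: 0.345672.
Posterior ∝ prior × likelihood. Numerator for A: 0.48·0.00747009 = 0.00358564.
Normalizing constant: 0.48·0.00747009 + 0.52·0.345672 = 0.183335.
P(A | observation) = 0.00358564 / 0.183335 = 0.0195578.

0.020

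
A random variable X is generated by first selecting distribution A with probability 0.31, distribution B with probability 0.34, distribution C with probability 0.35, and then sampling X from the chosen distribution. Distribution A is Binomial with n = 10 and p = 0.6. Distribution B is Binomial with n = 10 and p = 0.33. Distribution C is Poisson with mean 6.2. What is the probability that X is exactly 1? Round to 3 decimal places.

0.035

Conditional on each component, P(X = 1): A: 0.00157286; B: 0.0897816; C: 0.0125825.
By total probability, P(X = 1) = 0.31·0.00157286 + 0.34·0.0897816 + 0.35·0.0125825 = 0.0354172.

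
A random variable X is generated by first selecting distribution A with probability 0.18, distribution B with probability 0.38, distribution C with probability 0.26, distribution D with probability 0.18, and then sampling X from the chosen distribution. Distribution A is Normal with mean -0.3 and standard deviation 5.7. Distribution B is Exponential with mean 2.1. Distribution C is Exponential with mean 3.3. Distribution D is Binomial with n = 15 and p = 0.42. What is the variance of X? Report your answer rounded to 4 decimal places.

Per component, A: μ=-0.3, E[X²]=32.58; B: μ=2.1, E[X²]=8.82; C: μ=3.3, E[X²]=21.78; D: μ=6.3, E[X²]=43.344.
E[X] = 0.18·-0.3 + 0.38·2.1 + 0.26·3.3 + 0.18·6.3 = 2.736.
E[X²] = 0.18·32.58 + 0.38·8.82 + 0.26·21.78 + 0.18·43.344 = 22.6807.
Var(X) = E[X²] − (E[X])² = 22.6807 − 7.4857 = 15.195.

15.1950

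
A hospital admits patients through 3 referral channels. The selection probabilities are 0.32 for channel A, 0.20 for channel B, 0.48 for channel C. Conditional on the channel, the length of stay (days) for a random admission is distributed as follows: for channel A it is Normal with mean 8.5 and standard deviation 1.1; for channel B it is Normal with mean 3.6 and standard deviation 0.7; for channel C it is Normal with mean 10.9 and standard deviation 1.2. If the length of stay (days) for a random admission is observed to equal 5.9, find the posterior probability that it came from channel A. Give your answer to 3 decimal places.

0.929

Likelihoods f(5.9 | ·): A: 0.0222006; B: 0.00257934; C: 5.64692e-05.
Posterior ∝ prior × likelihood. Numerator for A: 0.32·0.0222006 = 0.00710418.
Normalizing constant: 0.32·0.0222006 + 0.2·0.00257934 + 0.48·5.64692e-05 = 0.00764716.
P(A | observation) = 0.00710418 / 0.00764716 = 0.928997.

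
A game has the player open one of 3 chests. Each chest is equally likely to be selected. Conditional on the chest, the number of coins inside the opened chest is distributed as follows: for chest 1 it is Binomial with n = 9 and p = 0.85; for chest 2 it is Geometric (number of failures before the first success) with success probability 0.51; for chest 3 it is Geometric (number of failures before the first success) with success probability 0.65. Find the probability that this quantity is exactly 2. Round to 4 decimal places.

0.0674

Conditional on each chest, P(X = 2): 1: 4.44405e-05; 2: 0.122451; 3: 0.079625.
By total probability, P(X = 2) = 0.333333·4.44405e-05 + 0.333333·0.122451 + 0.333333·0.079625 = 0.0673735.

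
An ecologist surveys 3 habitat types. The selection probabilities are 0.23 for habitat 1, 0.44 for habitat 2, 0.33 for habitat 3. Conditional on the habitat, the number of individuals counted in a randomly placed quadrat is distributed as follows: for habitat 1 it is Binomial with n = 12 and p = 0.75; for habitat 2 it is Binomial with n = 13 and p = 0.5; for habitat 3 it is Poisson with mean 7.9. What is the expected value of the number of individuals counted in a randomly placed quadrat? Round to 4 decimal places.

Component means — 1: 9; 2: 6.5; 3: 7.9.
E[X] = 0.23·9 + 0.44·6.5 + 0.33·7.9 = 7.537.

7.5370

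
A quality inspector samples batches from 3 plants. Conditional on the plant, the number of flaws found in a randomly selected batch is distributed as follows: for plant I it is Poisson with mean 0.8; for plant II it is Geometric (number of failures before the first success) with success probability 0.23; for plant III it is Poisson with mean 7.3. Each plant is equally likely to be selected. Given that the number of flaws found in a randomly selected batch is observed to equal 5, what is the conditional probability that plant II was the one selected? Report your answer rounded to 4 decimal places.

Likelihoods P(X=5 | ·): I: 0.00122697; II: 0.062256; III: 0.116703.
Posterior ∝ prior × likelihood. Numerator for II: 0.333333·0.062256 = 0.020752.
Normalizing constant: 0.333333·0.00122697 + 0.333333·0.062256 + 0.333333·0.116703 = 0.0600621.
P(II | observation) = 0.020752 / 0.0600621 = 0.345509.

0.3455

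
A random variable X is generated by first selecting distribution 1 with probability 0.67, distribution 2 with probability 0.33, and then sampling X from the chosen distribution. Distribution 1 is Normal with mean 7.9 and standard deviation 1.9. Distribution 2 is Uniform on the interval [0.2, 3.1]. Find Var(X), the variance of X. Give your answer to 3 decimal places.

11.287

Per component, 1: μ=7.9, E[X²]=66.02; 2: μ=1.65, E[X²]=3.42333.
E[X] = 0.67·7.9 + 0.33·1.65 = 5.8375.
E[X²] = 0.67·66.02 + 0.33·3.42333 = 45.3631.
Var(X) = E[X²] − (E[X])² = 45.3631 − 34.0764 = 11.2867.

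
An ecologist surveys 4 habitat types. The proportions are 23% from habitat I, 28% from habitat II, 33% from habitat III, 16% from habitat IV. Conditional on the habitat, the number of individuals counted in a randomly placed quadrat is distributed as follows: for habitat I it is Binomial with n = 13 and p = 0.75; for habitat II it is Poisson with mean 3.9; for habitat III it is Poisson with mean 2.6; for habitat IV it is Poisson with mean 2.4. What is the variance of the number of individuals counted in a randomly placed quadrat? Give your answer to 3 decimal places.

11.226

Per component, I: μ=9.75, E[X²]=97.5; II: μ=3.9, E[X²]=19.11; III: μ=2.6, E[X²]=9.36; IV: μ=2.4, E[X²]=8.16.
E[X] = 0.23·9.75 + 0.28·3.9 + 0.33·2.6 + 0.16·2.4 = 4.5765.
E[X²] = 0.23·97.5 + 0.28·19.11 + 0.33·9.36 + 0.16·8.16 = 32.1702.
Var(X) = E[X²] − (E[X])² = 32.1702 − 20.9444 = 11.2258.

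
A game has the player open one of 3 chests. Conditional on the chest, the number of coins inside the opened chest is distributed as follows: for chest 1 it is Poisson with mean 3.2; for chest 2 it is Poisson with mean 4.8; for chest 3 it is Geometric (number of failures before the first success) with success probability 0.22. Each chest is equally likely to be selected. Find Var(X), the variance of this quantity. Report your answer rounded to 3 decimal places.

Per component, 1: μ=3.2, E[X²]=13.44; 2: μ=4.8, E[X²]=27.84; 3: μ=3.54545, E[X²]=28.686.
E[X] = 0.333333·3.2 + 0.333333·4.8 + 0.333333·3.54545 = 3.84848.
E[X²] = 0.333333·13.44 + 0.333333·27.84 + 0.333333·28.686 = 23.322.
Var(X) = E[X²] − (E[X])² = 23.322 − 14.8108 = 8.51115.

8.511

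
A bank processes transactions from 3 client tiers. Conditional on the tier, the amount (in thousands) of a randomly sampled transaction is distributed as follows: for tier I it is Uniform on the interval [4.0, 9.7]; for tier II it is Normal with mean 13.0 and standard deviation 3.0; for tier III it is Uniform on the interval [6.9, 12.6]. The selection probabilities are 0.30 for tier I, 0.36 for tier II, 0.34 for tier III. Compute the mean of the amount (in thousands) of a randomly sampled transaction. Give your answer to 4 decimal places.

10.0500

Component means — I: 6.85; II: 13; III: 9.75.
E[X] = 0.3·6.85 + 0.36·13 + 0.34·9.75 = 10.05.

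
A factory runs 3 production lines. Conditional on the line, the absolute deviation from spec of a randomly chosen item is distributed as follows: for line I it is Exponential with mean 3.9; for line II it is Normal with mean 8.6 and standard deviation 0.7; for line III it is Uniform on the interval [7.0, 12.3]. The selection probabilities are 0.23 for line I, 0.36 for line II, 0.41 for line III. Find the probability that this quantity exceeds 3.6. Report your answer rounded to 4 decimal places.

0.8614

Conditional on each line, P(X > 3.6): I: 0.397295; II: 1; III: 1.
By total probability, P(X > 3.6) = 0.23·0.397295 + 0.36·1 + 0.41·1 = 0.861378.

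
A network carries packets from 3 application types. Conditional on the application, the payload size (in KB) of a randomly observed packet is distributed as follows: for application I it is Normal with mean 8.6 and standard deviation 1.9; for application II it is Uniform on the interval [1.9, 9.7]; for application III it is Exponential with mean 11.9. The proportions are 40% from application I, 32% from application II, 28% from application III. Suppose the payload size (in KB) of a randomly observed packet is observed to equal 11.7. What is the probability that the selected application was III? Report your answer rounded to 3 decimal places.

0.284

Likelihoods f(11.7 | ·): I: 0.0554753; II: 0; III: 0.0314382.
Posterior ∝ prior × likelihood. Numerator for III: 0.28·0.0314382 = 0.0088027.
Normalizing constant: 0.4·0.0554753 + 0.32·0 + 0.28·0.0314382 = 0.0309928.
P(III | observation) = 0.0088027 / 0.0309928 = 0.284024.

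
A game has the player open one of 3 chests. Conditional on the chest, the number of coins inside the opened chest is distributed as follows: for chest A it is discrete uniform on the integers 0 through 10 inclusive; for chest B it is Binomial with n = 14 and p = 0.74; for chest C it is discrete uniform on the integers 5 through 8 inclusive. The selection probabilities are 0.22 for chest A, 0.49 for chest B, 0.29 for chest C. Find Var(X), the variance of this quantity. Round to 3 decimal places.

9.240

Per component, A: μ=5, E[X²]=35; B: μ=10.36, E[X²]=110.023; C: μ=6.5, E[X²]=43.5.
E[X] = 0.22·5 + 0.49·10.36 + 0.29·6.5 = 8.0614.
E[X²] = 0.22·35 + 0.49·110.023 + 0.29·43.5 = 74.2264.
Var(X) = E[X²] − (E[X])² = 74.2264 − 64.9862 = 9.2402.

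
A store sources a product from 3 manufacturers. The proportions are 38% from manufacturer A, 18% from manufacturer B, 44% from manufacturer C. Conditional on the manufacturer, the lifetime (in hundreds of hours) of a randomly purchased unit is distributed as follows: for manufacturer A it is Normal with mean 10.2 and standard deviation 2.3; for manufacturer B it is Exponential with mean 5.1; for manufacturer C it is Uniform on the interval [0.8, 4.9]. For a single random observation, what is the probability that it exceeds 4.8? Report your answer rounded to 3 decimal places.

0.457

Conditional on each manufacturer, P(X > 4.8): A: 0.990558; B: 0.390169; C: 0.0243902.
By total probability, P(X > 4.8) = 0.38·0.990558 + 0.18·0.390169 + 0.44·0.0243902 = 0.457374.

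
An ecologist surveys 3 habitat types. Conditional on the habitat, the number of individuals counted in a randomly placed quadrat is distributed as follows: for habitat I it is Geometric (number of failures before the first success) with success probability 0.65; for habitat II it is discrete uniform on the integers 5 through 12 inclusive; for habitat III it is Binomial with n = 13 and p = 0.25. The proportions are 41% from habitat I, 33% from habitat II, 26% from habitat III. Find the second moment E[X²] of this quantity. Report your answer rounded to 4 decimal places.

For each component E[X²] = Var + (mean)², giving I: 1.11834; II: 77.5; III: 13.
Overall E[X²] = 0.41·1.11834 + 0.33·77.5 + 0.26·13 = 29.4135.

29.4135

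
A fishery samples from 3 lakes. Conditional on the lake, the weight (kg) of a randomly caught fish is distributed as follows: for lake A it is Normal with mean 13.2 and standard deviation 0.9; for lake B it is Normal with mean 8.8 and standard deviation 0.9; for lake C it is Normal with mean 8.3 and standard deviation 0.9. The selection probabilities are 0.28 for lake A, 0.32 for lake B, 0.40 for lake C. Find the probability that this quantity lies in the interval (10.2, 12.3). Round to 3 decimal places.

0.070

Conditional on each lake, P(10.2 < X < 12.3): A: 0.158226; B: 0.0598566; C: 0.017377.
By total probability, P(10.2 < X < 12.3) = 0.28·0.158226 + 0.32·0.0598566 + 0.4·0.017377 = 0.0704082.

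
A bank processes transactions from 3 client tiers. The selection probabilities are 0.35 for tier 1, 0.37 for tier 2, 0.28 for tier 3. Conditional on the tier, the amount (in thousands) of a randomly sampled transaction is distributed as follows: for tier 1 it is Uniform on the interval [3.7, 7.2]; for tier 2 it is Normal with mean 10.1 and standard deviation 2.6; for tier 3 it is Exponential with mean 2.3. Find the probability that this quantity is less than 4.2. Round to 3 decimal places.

Conditional on each tier, P(X < 4.2): 1: 0.142857; 2: 0.0116271; 3: 0.838957.
By total probability, P(X < 4.2) = 0.35·0.142857 + 0.37·0.0116271 + 0.28·0.838957 = 0.28921.

0.289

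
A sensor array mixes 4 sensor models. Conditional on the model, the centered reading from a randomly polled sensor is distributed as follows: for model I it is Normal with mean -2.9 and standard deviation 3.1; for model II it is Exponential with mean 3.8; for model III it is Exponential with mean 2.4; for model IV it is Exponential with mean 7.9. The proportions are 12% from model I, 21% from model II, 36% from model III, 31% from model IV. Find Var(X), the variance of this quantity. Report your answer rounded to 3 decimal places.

36.908

Per component, I: μ=-2.9, E[X²]=18.02; II: μ=3.8, E[X²]=28.88; III: μ=2.4, E[X²]=11.52; IV: μ=7.9, E[X²]=124.82.
E[X] = 0.12·-2.9 + 0.21·3.8 + 0.36·2.4 + 0.31·7.9 = 3.763.
E[X²] = 0.12·18.02 + 0.21·28.88 + 0.36·11.52 + 0.31·124.82 = 51.0686.
Var(X) = E[X²] − (E[X])² = 51.0686 − 14.1602 = 36.9084.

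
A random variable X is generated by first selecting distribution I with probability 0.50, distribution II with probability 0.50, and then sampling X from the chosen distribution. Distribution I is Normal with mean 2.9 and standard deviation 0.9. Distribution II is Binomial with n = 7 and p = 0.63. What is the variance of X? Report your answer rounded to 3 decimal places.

1.791

Per component, I: μ=2.9, E[X²]=9.22; II: μ=4.41, E[X²]=21.0798.
E[X] = 0.5·2.9 + 0.5·4.41 = 3.655.
E[X²] = 0.5·9.22 + 0.5·21.0798 = 15.1499.
Var(X) = E[X²] − (E[X])² = 15.1499 − 13.359 = 1.79087.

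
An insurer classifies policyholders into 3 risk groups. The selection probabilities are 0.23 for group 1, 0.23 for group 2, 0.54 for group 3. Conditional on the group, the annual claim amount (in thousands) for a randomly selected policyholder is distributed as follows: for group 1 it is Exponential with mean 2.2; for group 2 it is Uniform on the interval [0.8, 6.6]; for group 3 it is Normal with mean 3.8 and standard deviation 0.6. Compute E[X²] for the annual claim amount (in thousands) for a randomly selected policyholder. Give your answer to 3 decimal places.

For each component E[X²] = Var + (mean)², giving 1: 9.68; 2: 16.4933; 3: 14.8.
Overall E[X²] = 0.23·9.68 + 0.23·16.4933 + 0.54·14.8 = 14.0119.

14.012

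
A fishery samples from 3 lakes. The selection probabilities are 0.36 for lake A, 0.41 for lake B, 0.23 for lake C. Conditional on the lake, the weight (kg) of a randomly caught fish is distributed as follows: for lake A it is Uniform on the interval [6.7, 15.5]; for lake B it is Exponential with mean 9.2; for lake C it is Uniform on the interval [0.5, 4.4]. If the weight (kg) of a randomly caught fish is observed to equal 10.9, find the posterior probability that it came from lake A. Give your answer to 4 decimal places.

Likelihoods f(10.9 | ·): A: 0.113636; B: 0.0332405; C: 0.
Posterior ∝ prior × likelihood. Numerator for A: 0.36·0.113636 = 0.0409091.
Normalizing constant: 0.36·0.113636 + 0.41·0.0332405 + 0.23·0 = 0.0545377.
P(A | observation) = 0.0409091 / 0.0545377 = 0.750107.

0.7501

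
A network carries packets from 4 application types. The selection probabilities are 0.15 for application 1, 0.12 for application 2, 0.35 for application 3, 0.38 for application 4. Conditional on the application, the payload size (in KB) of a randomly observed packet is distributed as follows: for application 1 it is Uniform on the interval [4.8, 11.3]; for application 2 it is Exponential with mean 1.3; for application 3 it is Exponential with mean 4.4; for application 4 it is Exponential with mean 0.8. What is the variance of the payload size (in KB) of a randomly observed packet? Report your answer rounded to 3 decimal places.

Per component, 1: μ=8.05, E[X²]=68.3233; 2: μ=1.3, E[X²]=3.38; 3: μ=4.4, E[X²]=38.72; 4: μ=0.8, E[X²]=1.28.
E[X] = 0.15·8.05 + 0.12·1.3 + 0.35·4.4 + 0.38·0.8 = 3.2075.
E[X²] = 0.15·68.3233 + 0.12·3.38 + 0.35·38.72 + 0.38·1.28 = 24.6925.
Var(X) = E[X²] − (E[X])² = 24.6925 − 10.2881 = 14.4044.

14.404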